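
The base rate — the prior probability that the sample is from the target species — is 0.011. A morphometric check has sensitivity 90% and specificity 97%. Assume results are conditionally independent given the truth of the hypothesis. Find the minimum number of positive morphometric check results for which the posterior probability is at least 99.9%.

4

Prior odds: 0.011 ÷ 0.989 = 11/989.
False-positive rate = 1 − 0.97 = 0.03; likelihood ratio of a positive = 0.9/0.03 = 30.
Target odds: 0.999 ÷ 0.001 = 999.
Need (11/989) × 30ⁿ ≥ 999, i.e. 30ⁿ ≥ 988011/11.
30³ = 27000 falls short of 988011/11 but 30⁴ = 810000 reaches it, so n = 4.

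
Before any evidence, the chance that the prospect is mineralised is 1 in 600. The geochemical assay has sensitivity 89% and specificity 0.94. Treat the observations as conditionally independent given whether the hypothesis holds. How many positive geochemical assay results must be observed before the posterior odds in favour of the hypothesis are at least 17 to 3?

Prior odds: (1/600) ÷ (599/600) = 1/599.
False-positive rate = 1 − 0.94 = 0.06; likelihood ratio of a positive = 0.89/0.06 = 89/6.
Target odds = 17/3.
Need (1/599) × (89/6)ⁿ ≥ 17/3, i.e. (89/6)ⁿ ≥ 10183/3.
(89/6)³ = 704969/216 falls short of 10183/3 but (89/6)⁴ = 62742241/1296 reaches it, so n = 4.

4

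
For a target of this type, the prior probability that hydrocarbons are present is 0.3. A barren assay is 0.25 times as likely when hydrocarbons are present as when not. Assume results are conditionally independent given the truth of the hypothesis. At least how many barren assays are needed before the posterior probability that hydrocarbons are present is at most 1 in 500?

Prior odds = 0.3/0.7 = 3/7.
Likelihood ratio per barren assay = 0.25.
Target posterior odds = 0.002/0.998 = 1/499.
Need (3/7) × 0.25ⁿ ≤ 1/499, i.e. 0.25ⁿ ≤ 7/1497.
0.25³ = 0.015625 is still above 7/1497 but 0.25⁴ = 0.00390625 is at or below it, so n = 4.

4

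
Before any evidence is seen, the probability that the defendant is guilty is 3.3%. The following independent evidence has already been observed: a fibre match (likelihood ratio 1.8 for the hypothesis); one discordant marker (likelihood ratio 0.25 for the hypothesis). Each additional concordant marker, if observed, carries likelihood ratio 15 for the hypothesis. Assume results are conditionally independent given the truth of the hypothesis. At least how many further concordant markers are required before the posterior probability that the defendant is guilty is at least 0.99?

Prior odds = 0.033/0.967 = 33/967.
Combined Bayes factor of the evidence already in hand = 1.8 × 0.25 = 0.45.
Odds after that evidence = (33/967) × 0.45 = 297/19340.
Target odds = 0.99/0.01 = 99.
Need 15ⁿ ≥ 99 ÷ (297/19340) = 19340/3.
15³ = 3375 falls short of 19340/3 but 15⁴ = 50625 reaches it, so n = 4.

4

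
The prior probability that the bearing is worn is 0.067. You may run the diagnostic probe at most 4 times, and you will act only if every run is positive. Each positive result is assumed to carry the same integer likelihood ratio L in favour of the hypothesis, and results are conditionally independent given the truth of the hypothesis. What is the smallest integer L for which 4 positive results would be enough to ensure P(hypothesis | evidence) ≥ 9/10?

4

Prior odds = 0.067/0.933 = 67/933.
Target odds = 0.9/0.1 = 9.
Need L⁴ ≥ 9 ÷ (67/933) = 8397/67.
3⁴ = 81 < 8397/67 ≤ 256 = 4⁴, so L = 4.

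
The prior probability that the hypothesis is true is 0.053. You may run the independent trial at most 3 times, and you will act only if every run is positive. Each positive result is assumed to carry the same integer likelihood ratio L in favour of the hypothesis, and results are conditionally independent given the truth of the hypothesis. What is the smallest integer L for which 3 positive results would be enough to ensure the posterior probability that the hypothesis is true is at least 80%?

Prior odds = 0.053/0.947 = 53/947.
Target odds = 0.8/0.2 = 4.
Need L³ ≥ 4 ÷ (53/947) = 3788/53.
4³ = 64 < 3788/53 ≤ 125 = 5³, so L = 5.

5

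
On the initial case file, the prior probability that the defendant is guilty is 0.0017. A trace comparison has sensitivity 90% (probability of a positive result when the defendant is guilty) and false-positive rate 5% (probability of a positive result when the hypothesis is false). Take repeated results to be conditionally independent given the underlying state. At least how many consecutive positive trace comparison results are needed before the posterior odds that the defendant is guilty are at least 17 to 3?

3

Prior odds: 0.0017 ÷ 0.9983 = 17/9983.
Likelihood ratio of a positive result = 0.9/0.05 = 18.
Target odds = 17/3.
Need (17/9983) × 18ⁿ ≥ 17/3, i.e. 18ⁿ ≥ 9983/3.
18² = 324 falls short of 9983/3 but 18³ = 5832 reaches it, so n = 3.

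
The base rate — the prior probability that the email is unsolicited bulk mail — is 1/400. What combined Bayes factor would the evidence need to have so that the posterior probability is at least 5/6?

1995

Prior odds = 0.0025/0.9975 = 1/399.
Target odds = (5/6)/(1/6) = 5.
Required Bayes factor = 5 ÷ (1/399) = 1995.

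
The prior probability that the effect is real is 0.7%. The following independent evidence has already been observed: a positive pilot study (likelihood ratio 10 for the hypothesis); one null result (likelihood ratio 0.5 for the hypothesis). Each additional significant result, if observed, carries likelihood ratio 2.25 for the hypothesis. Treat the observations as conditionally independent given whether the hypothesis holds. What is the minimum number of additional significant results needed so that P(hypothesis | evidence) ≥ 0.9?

Prior odds = 0.007/0.993 = 7/993.
Combined Bayes factor of the evidence already in hand = 10 × 0.5 = 5.
Odds after that evidence = (7/993) × 5 = 35/993.
Target odds = 0.9/0.1 = 9.
Need 2.25ⁿ ≥ 9 ÷ (35/993) = 8937/35.
2.25⁶ = 531441/4096 falls short of 8937/35 but 2.25⁷ = 4782969/16384 reaches it, so n = 7.

7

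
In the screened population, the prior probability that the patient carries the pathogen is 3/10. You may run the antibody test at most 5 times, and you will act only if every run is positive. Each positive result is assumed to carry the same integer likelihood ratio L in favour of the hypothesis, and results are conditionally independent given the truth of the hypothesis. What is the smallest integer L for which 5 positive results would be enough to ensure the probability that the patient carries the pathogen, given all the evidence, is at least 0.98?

3

Prior odds = 0.3/0.7 = 3/7.
Target odds = 0.98/0.02 = 49.
Need L⁵ ≥ 49 ÷ (3/7) = 343/3.
2⁵ = 32 < 343/3 ≤ 243 = 3⁵, so L = 3.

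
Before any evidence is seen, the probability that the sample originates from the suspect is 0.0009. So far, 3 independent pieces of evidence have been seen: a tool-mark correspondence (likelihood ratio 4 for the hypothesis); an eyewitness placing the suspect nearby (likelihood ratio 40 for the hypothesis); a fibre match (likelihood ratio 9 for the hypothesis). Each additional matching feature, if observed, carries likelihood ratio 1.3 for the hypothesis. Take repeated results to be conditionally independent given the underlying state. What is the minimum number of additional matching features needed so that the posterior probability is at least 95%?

Prior odds = 0.0009/0.9991 = 9/9991.
Combined Bayes factor of the evidence already in hand = 4 × 40 × 9 = 1440.
Odds after that evidence = (9/9991) × 1440 = 12960/9991.
Target odds = 0.95/0.05 = 19.
Need 1.3ⁿ ≥ 19 ÷ (12960/9991) = 189829/12960.
1.3¹⁰ ≈13.7858 falls short of 189829/12960 but 1.3¹¹ ≈17.9216 reaches it, so n = 11.

11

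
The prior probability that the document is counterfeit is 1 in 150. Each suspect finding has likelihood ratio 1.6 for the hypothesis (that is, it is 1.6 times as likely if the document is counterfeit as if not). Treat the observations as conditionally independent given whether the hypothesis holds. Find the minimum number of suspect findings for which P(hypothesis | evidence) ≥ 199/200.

22

Prior odds: (1/150) ÷ (149/150) = 1/149.
Likelihood ratio per suspect finding = 1.6.
Target odds: 0.995 ÷ 0.005 = 199.
Require 1.6ⁿ ≥ 199 ÷ (1/149) = 29651.
1.6²¹ ≈19342.8 falls short of 29651 but 1.6²² ≈30948.5 reaches it, so n = 22.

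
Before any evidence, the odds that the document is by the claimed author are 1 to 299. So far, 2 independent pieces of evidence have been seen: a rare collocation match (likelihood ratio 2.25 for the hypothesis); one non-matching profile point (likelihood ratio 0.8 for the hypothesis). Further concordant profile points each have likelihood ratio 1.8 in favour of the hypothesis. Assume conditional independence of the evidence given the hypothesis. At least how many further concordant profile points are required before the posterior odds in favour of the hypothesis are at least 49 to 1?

Prior odds = 1/299.
Combined Bayes factor of the evidence already in hand = 2.25 × 0.8 = 1.8.
Odds after that evidence = (1/299) × 1.8 = 9/1495.
Target odds = 49.
Need 1.8ⁿ ≥ 49 ÷ (9/1495) = 73255/9.
1.8¹⁵ ≈6746.64 falls short of 73255/9 but 1.8¹⁶ ≈12144 reaches it, so n = 16.

16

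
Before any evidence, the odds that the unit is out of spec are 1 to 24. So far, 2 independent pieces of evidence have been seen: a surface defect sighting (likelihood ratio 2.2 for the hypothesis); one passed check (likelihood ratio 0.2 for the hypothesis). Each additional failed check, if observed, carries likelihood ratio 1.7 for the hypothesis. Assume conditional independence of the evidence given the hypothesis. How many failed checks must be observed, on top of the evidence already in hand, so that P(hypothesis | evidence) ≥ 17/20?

11

Prior odds = 1/24.
Combined Bayes factor of the evidence already in hand = 2.2 × 0.2 = 0.44.
Odds after that evidence = (1/24) × 0.44 = 11/600.
Target odds = 0.85/0.15 = 17/3.
Need 1.7ⁿ ≥ 17/3 ÷ (11/600) = 3400/11.
1.7¹⁰ ≈201.599 falls short of 3400/11 but 1.7¹¹ ≈342.719 reaches it, so n = 11.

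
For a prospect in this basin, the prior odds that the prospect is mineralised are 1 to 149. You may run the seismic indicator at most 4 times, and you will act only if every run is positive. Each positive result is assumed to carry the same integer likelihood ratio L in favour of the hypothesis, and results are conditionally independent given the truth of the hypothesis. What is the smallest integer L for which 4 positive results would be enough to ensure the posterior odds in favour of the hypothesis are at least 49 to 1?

Prior odds = 1/149.
Target odds = 49.
Need L⁴ ≥ 49 ÷ (1/149) = 7301.
9⁴ = 6561 < 7301 ≤ 10000 = 10⁴, so L = 10.

10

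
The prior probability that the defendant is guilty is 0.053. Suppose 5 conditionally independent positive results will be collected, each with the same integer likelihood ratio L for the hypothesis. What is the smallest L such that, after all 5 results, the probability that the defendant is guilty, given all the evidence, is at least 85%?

3

Prior odds = 0.053/0.947 = 53/947.
Target odds = 0.85/0.15 = 17/3.
Need L⁵ ≥ 17/3 ÷ (53/947) = 16099/159.
2⁵ = 32 < 16099/159 ≤ 243 = 3⁵, so L = 3.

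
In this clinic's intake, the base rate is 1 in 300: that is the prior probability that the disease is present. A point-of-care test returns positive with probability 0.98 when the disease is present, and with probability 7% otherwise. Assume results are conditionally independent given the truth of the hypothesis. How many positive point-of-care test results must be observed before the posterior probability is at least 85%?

Prior odds = (1/300)/(299/300) = 1/299.
Likelihood ratio of a positive result = 0.98/0.07 = 14.
Target posterior odds = 0.85/0.15 = 17/3.
Require 14ⁿ ≥ 17/3 ÷ (1/299) = 5083/3.
14² = 196 falls short of 5083/3 but 14³ = 2744 reaches it, so n = 3.

3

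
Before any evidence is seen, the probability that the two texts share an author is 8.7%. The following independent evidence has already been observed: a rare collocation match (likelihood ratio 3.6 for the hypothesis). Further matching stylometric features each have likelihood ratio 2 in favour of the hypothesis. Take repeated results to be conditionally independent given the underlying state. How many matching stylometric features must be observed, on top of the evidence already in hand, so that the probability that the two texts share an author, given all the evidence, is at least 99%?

Prior odds = 0.087/0.913 = 87/913.
Bayes factor of the evidence already in hand = 3.6.
Odds after that evidence = (87/913) × 3.6 = 1566/4565.
Target odds = 0.99/0.01 = 99.
Need 2ⁿ ≥ 99 ÷ (1566/4565) = 50215/174.
2⁸ = 256 falls short of 50215/174 but 2⁹ = 512 reaches it, so n = 9.

9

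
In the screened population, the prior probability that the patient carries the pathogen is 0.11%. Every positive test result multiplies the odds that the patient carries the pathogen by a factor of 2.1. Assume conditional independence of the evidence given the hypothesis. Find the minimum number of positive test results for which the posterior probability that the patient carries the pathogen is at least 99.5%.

17

Prior odds = 0.0011/0.9989 = 11/9989.
Likelihood ratio per positive test result = 2.1.
Target odds: 0.995 ÷ 0.005 = 199.
Require 2.1ⁿ ≥ 199 ÷ (11/9989) = 1987811/11.
2.1¹⁶ ≈143057 falls short of 1987811/11 but 2.1¹⁷ ≈300419 reaches it, so n = 17.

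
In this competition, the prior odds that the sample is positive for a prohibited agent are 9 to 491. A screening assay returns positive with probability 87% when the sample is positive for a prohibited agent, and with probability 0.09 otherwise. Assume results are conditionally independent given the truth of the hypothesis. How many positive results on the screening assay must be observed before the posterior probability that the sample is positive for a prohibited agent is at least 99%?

Prior odds = 9/491.
Likelihood ratio of a positive result = 0.87/0.09 = 29/3.
Target posterior odds = 0.99/0.01 = 99.
Require (29/3)ⁿ ≥ 99 ÷ (9/491) = 5401.
(29/3)³ = 24389/27 falls short of 5401 but (29/3)⁴ = 707281/81 reaches it, so n = 4.

4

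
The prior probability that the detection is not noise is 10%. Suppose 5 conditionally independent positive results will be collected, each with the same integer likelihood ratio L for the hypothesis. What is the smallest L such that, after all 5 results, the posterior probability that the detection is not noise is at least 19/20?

3

Prior odds = 0.1/0.9 = 1/9.
Target odds = 0.95/0.05 = 19.
Need L⁵ ≥ 19 ÷ (1/9) = 171.
2⁵ = 32 < 171 ≤ 243 = 3⁵, so L = 3.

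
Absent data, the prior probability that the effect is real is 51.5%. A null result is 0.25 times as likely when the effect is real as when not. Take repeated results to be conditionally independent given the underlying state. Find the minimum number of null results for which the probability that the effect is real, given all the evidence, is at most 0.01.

Prior odds: 0.515 ÷ 0.485 = 103/97.
Likelihood ratio per null result = 0.25.
Target posterior odds = 0.01/0.99 = 1/99.
Require 0.25ⁿ ≤ 1/99 ÷ (103/97) = 97/10197.
0.25³ = 0.015625 is still above 97/10197 but 0.25⁴ = 0.00390625 is at or below it, so n = 4.

4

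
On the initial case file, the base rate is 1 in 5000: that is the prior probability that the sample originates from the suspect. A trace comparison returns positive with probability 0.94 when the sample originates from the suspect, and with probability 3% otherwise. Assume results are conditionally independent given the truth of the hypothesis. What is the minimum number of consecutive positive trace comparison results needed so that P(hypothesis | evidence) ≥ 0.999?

Prior odds = 0.0002/0.9998 = 1/4999.
Likelihood ratio of a positive result = 0.94/0.03 = 94/3.
Target posterior odds = 0.999/0.001 = 999.
Need (1/4999) × (94/3)ⁿ ≥ 999, i.e. (94/3)ⁿ ≥ 4994001.
(94/3)⁴ = 78074896/81 falls short of 4994001 but (94/3)⁵ ≈3.02018e+07 reaches it, so n = 5.

5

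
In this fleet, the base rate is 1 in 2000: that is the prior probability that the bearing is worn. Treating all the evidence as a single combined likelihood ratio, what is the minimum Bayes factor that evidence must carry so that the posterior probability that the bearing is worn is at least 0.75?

5997

Prior odds = 0.0005/0.9995 = 1/1999.
Target odds = 0.75/0.25 = 3.
Required Bayes factor = 3 ÷ (1/1999) = 5997.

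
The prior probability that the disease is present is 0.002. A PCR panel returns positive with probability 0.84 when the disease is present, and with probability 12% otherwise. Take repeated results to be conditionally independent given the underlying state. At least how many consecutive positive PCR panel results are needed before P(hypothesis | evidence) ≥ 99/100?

6

Prior odds = 0.002/0.998 = 1/499.
Likelihood ratio of a positive result = 0.84/0.12 = 7.
Target odds: 0.99 ÷ 0.01 = 99.
Need (1/499) × 7ⁿ ≥ 99, i.e. 7ⁿ ≥ 49401.
7⁵ = 16807 falls short of 49401 but 7⁶ = 117649 reaches it, so n = 6.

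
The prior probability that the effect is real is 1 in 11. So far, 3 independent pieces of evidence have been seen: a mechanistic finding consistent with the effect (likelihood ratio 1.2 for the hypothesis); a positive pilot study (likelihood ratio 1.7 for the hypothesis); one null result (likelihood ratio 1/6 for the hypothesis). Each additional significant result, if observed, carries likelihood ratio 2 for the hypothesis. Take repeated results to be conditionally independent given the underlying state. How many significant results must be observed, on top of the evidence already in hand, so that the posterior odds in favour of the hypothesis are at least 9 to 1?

9

Prior odds = (1/11)/(10/11) = 0.1.
Combined Bayes factor of the evidence already in hand = 1.2 × 1.7 × (1/6) = 0.34.
Odds after that evidence = 0.1 × 0.34 = 0.034.
Target odds = 9.
Need 2ⁿ ≥ 9 ÷ 0.034 = 4500/17.
2⁸ = 256 falls short of 4500/17 but 2⁹ = 512 reaches it, so n = 9.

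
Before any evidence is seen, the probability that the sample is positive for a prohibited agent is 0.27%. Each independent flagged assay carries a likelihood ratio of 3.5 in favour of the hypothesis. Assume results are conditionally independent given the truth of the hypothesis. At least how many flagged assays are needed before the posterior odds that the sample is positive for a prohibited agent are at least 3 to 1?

6

Prior odds = 0.0027/0.9973 = 27/9973.
Likelihood ratio per flagged assay = 3.5.
Target odds = 3.
Need (27/9973) × 3.5ⁿ ≥ 3, i.e. 3.5ⁿ ≥ 9973/9.
3.5⁵ = 525.21875 falls short of 9973/9 but 3.5⁶ = 1838.265625 reaches it, so n = 6.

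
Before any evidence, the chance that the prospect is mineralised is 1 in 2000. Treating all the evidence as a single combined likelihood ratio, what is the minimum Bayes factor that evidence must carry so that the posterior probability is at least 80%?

Prior odds = 0.0005/0.9995 = 1/1999.
Target odds = 0.8/0.2 = 4.
Required Bayes factor = 4 ÷ (1/1999) = 7996.

7996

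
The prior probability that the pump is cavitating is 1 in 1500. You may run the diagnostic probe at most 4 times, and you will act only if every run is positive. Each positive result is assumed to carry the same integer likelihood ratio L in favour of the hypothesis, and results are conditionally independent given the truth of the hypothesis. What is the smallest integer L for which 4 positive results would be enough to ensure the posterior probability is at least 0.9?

11

Prior odds = (1/1500)/(1499/1500) = 1/1499.
Target odds = 0.9/0.1 = 9.
Need L⁴ ≥ 9 ÷ (1/1499) = 13491.
10⁴ = 10000 < 13491 ≤ 14641 = 11⁴, so L = 11.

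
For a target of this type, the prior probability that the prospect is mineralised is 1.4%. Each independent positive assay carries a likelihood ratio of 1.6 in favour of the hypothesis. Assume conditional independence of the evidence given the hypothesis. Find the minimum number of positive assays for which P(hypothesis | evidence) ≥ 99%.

19

Prior odds = 0.014/0.986 = 7/493.
Likelihood ratio per positive assay = 1.6.
Target posterior odds = 0.99/0.01 = 99.
Need (7/493) × 1.6ⁿ ≥ 99, i.e. 1.6ⁿ ≥ 48807/7.
1.6¹⁸ ≈4722.37 falls short of 48807/7 but 1.6¹⁹ ≈7555.79 reaches it, so n = 19.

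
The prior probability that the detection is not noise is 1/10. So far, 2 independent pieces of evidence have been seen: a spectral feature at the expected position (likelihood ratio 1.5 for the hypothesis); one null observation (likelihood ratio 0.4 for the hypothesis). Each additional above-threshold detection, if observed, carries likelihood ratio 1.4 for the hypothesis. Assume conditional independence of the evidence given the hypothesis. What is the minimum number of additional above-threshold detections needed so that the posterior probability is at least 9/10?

Prior odds = 0.1/0.9 = 1/9.
Combined Bayes factor of the evidence already in hand = 1.5 × 0.4 = 0.6.
Odds after that evidence = (1/9) × 0.6 = 1/15.
Target odds = 0.9/0.1 = 9.
Need 1.4ⁿ ≥ 9 ÷ (1/15) = 135.
1.4¹⁴ ≈111.12 falls short of 135 but 1.4¹⁵ ≈155.568 reaches it, so n = 15.

15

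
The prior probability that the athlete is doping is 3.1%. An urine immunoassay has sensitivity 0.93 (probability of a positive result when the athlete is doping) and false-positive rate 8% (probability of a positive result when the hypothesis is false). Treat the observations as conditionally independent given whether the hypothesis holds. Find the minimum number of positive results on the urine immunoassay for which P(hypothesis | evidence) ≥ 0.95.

3

Prior odds: 0.031 ÷ 0.969 = 31/969.
Likelihood ratio of a positive result = 0.93/0.08 = 11.625.
Target posterior odds = 0.95/0.05 = 19.
Require 11.625ⁿ ≥ 19 ÷ (31/969) = 18411/31.
11.625² = 135.140625 falls short of 18411/31 but 11.625³ = 804357/512 reaches it, so n = 3.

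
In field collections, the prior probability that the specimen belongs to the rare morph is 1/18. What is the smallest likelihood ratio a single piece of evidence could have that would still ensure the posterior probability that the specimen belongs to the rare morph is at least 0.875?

119

Prior odds = (1/18)/(17/18) = 1/17.
Target odds = 0.875/0.125 = 7.
Required Bayes factor = 7 ÷ (1/17) = 119.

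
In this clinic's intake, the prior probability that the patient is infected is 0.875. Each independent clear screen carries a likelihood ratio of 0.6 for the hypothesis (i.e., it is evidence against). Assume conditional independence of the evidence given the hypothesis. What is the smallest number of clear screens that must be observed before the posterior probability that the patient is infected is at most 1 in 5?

7

Prior odds: 0.875 ÷ 0.125 = 7.
Likelihood ratio per clear screen = 0.6.
Target odds: 0.2 ÷ 0.8 = 0.25.
Require 0.6ⁿ ≤ 0.25 ÷ 7 = 1/28.
0.6⁶ = 729/15625 is still above 1/28 but 0.6⁷ = 2187/78125 is at or below it, so n = 7.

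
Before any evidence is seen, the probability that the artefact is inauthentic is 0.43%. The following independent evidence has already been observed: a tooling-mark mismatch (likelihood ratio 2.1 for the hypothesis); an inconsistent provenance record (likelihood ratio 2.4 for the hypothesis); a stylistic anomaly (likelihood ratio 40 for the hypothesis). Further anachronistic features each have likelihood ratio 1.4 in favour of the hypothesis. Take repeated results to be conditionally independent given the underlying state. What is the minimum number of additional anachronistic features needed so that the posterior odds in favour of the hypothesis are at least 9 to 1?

Prior odds = 0.0043/0.9957 = 43/9957.
Combined Bayes factor of the evidence already in hand = 2.1 × 2.4 × 40 = 201.6.
Odds after that evidence = (43/9957) × 201.6 = 14448/16595.
Target odds = 9.
Need 1.4ⁿ ≥ 9 ÷ (14448/16595) = 49785/4816.
1.4⁶ = 117649/15625 falls short of 49785/4816 but 1.4⁷ = 823543/78125 reaches it, so n = 7.

7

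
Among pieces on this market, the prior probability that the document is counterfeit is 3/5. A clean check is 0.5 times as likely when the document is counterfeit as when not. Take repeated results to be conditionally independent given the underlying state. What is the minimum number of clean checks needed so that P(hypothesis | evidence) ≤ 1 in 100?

8

Prior odds = 0.6/0.4 = 1.5.
Likelihood ratio per clean check = 0.5.
Target posterior odds = 0.01/0.99 = 1/99.
Require 0.5ⁿ ≤ 1/99 ÷ 1.5 = 2/297.
0.5⁷ = 0.0078125 is still above 2/297 but 0.5⁸ = 0.00390625 is at or below it, so n = 8.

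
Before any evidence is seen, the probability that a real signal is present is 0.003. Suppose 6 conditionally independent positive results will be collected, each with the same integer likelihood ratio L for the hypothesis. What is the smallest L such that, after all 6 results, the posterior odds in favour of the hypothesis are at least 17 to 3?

Prior odds = 0.003/0.997 = 3/997.
Target odds = 17/3.
Need L⁶ ≥ 17/3 ÷ (3/997) = 16949/9.
3⁶ = 729 < 16949/9 ≤ 4096 = 4⁶, so L = 4.

4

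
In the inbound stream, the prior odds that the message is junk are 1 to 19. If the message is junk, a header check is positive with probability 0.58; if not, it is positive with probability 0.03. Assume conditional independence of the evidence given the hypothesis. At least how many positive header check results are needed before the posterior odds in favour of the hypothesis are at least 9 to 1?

2

Prior odds = 1/19.
Likelihood ratio of a positive = 0.58/0.03 = 58/3.
Target odds = 9.
Need (1/19) × (58/3)ⁿ ≥ 9, i.e. (58/3)ⁿ ≥ 171.
(58/3)¹ = 58/3 falls short of 171 but (58/3)² = 3364/9 reaches it, so n = 2.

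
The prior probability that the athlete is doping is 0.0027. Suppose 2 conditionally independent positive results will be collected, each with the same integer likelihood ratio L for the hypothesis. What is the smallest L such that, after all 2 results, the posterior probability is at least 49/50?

135

Prior odds = 0.0027/0.9973 = 27/9973.
Target odds = 0.98/0.02 = 49.
Need L² ≥ 49 ÷ (27/9973) = 488677/27.
134² = 17956 < 488677/27 ≤ 18225 = 135², so L = 135.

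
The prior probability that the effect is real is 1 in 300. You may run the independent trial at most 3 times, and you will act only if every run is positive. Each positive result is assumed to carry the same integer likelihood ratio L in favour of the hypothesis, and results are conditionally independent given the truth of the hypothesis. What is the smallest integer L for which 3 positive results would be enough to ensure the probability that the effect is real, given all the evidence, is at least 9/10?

14

Prior odds = (1/300)/(299/300) = 1/299.
Target odds = 0.9/0.1 = 9.
Need L³ ≥ 9 ÷ (1/299) = 2691.
13³ = 2197 < 2691 ≤ 2744 = 14³, so L = 14.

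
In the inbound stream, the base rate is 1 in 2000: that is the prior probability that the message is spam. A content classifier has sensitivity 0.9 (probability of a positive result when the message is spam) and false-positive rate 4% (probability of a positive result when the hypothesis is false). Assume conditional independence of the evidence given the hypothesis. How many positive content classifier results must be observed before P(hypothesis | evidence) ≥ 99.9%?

5

Prior odds = 0.0005/0.9995 = 1/1999.
Likelihood ratio of a positive result = 0.9/0.04 = 22.5.
Target odds: 0.999 ÷ 0.001 = 999.
Require 22.5ⁿ ≥ 999 ÷ (1/1999) = 1997001.
22.5⁴ = 256289.0625 falls short of 1997001 but 22.5⁵ = 184528125/32 reaches it, so n = 5.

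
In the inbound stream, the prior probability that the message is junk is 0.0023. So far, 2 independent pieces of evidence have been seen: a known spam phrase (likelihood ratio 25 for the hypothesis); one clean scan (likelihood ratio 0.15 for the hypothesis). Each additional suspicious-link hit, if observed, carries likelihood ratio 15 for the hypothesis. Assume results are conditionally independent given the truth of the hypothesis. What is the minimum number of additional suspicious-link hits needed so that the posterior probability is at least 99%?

4

Prior odds = 0.0023/0.9977 = 23/9977.
Combined Bayes factor of the evidence already in hand = 25 × 0.15 = 3.75.
Odds after that evidence = (23/9977) × 3.75 = 345/39908.
Target odds = 0.99/0.01 = 99.
Need 15ⁿ ≥ 99 ÷ (345/39908) = 1316964/115.
15³ = 3375 falls short of 1316964/115 but 15⁴ = 50625 reaches it, so n = 4.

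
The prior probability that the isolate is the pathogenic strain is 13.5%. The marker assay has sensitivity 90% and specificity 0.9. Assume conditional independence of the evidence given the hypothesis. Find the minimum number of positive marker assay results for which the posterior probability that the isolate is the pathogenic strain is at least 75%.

2

Prior odds: 0.135 ÷ 0.865 = 27/173.
False-positive rate = 1 − 0.9 = 0.1; likelihood ratio of a positive = 0.9/0.1 = 9.
Target posterior odds = 0.75/0.25 = 3.
Require 9ⁿ ≥ 3 ÷ (27/173) = 173/9.
9¹ = 9 falls short of 173/9 but 9² = 81 reaches it, so n = 2.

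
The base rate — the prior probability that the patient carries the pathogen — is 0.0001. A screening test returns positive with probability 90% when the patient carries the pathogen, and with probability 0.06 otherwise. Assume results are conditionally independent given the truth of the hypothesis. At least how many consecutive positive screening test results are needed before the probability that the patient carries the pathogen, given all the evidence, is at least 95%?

Prior odds: 0.0001 ÷ 0.9999 = 1/9999.
Likelihood ratio of a positive result = 0.9/0.06 = 15.
Target posterior odds = 0.95/0.05 = 19.
Need (1/9999) × 15ⁿ ≥ 19, i.e. 15ⁿ ≥ 189981.
15⁴ = 50625 falls short of 189981 but 15⁵ = 759375 reaches it, so n = 5.

5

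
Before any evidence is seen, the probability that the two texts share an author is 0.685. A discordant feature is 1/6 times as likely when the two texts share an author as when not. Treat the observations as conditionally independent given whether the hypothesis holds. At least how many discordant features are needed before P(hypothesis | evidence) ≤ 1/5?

2

Prior odds: 0.685 ÷ 0.315 = 137/63.
Likelihood ratio per discordant feature = 1/6.
Target odds: 0.2 ÷ 0.8 = 0.25.
Require (1/6)ⁿ ≤ 0.25 ÷ (137/63) = 63/548.
(1/6)¹ = 1/6 is still above 63/548 but (1/6)² = 1/36 is at or below it, so n = 2.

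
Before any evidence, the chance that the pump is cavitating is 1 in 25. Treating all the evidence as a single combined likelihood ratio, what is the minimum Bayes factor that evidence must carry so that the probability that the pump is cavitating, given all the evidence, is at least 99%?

2376

Prior odds = 0.04/0.96 = 1/24.
Target odds = 0.99/0.01 = 99.
Required Bayes factor = 99 ÷ (1/24) = 2376.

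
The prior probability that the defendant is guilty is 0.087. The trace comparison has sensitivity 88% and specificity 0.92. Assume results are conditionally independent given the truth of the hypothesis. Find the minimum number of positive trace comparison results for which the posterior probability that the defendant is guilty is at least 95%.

Prior odds = 0.087/0.913 = 87/913.
False-positive rate = 1 − 0.92 = 0.08; likelihood ratio of a positive = 0.88/0.08 = 11.
Target posterior odds = 0.95/0.05 = 19.
Need (87/913) × 11ⁿ ≥ 19, i.e. 11ⁿ ≥ 17347/87.
11² = 121 falls short of 17347/87 but 11³ = 1331 reaches it, so n = 3.

3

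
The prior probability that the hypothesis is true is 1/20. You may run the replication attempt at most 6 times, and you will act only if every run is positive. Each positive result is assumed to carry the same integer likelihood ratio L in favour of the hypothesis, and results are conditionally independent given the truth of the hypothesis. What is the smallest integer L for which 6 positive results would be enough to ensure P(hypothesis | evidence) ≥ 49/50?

Prior odds = 0.05/0.95 = 1/19.
Target odds = 0.98/0.02 = 49.
Need L⁶ ≥ 49 ÷ (1/19) = 931.
3⁶ = 729 < 931 ≤ 4096 = 4⁶, so L = 4.

4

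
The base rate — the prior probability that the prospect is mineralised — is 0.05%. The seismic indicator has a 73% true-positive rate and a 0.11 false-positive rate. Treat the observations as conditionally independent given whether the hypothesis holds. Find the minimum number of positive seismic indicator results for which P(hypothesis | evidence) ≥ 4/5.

Prior odds = 0.0005/0.9995 = 1/1999.
Likelihood ratio of a positive result = 0.73/0.11 = 73/11.
Target odds: 0.8 ÷ 0.2 = 4.
Require (73/11)ⁿ ≥ 4 ÷ (1/1999) = 7996.
(73/11)⁴ = 28398241/14641 falls short of 7996 but (73/11)⁵ ≈12872.1 reaches it, so n = 5.

5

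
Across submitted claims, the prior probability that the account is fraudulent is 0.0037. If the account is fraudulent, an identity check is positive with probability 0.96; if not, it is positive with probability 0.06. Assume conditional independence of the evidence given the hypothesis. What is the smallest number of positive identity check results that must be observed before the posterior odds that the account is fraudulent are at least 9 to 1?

Prior odds = 0.0037/0.9963 = 37/9963.
Likelihood ratio of a positive = 0.96/0.06 = 16.
Target odds = 9.
Require 16ⁿ ≥ 9 ÷ (37/9963) = 89667/37.
16² = 256 falls short of 89667/37 but 16³ = 4096 reaches it, so n = 3.

3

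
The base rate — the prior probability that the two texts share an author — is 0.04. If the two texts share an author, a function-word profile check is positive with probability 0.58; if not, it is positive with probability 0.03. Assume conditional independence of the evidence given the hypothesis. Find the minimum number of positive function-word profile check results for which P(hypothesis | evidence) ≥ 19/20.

Prior odds: 0.04 ÷ 0.96 = 1/24.
Likelihood ratio of a positive = 0.58/0.03 = 58/3.
Target posterior odds = 0.95/0.05 = 19.
Require (58/3)ⁿ ≥ 19 ÷ (1/24) = 456.
(58/3)² = 3364/9 falls short of 456 but (58/3)³ = 195112/27 reaches it, so n = 3.

3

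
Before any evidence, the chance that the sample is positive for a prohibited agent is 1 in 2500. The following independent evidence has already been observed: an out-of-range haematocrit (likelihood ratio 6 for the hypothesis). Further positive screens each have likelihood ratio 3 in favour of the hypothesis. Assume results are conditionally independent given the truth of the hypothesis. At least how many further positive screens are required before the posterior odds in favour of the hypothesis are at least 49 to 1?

10

Prior odds = 0.0004/0.9996 = 1/2499.
Bayes factor of the evidence already in hand = 6.
Odds after that evidence = (1/2499) × 6 = 2/833.
Target odds = 49.
Need 3ⁿ ≥ 49 ÷ (2/833) = 20408.5.
3⁹ = 19683 falls short of 20408.5 but 3¹⁰ = 59049 reaches it, so n = 10.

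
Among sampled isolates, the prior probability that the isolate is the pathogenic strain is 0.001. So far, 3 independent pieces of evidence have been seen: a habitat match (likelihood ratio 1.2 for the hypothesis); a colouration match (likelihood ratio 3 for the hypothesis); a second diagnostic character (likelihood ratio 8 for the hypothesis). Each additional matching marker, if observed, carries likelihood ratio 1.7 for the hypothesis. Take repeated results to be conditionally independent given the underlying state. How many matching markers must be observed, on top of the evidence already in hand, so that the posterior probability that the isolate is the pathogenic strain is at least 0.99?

16

Prior odds = 0.001/0.999 = 1/999.
Combined Bayes factor of the evidence already in hand = 1.2 × 3 × 8 = 28.8.
Odds after that evidence = (1/999) × 28.8 = 16/555.
Target odds = 0.99/0.01 = 99.
Need 1.7ⁿ ≥ 99 ÷ (16/555) = 3434.0625.
1.7¹⁵ ≈2862.42 falls short of 3434.0625 but 1.7¹⁶ ≈4866.12 reaches it, so n = 16.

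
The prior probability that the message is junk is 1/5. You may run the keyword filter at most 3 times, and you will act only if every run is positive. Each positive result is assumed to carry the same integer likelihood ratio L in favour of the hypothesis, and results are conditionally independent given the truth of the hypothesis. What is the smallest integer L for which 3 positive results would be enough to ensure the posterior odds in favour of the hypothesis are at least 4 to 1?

Prior odds = 0.2/0.8 = 0.25.
Target odds = 4.
Need L³ ≥ 4 ÷ 0.25 = 16.
2³ = 8 < 16 ≤ 27 = 3³, so L = 3.

3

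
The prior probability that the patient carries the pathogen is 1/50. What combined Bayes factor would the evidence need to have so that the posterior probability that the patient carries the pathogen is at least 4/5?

196

Prior odds = 0.02/0.98 = 1/49.
Target odds = 0.8/0.2 = 4.
Required Bayes factor = 4 ÷ (1/49) = 196.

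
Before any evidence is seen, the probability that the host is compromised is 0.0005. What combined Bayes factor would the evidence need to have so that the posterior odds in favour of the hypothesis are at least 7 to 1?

Prior odds = 0.0005/0.9995 = 1/1999.
Target odds = 7.
Required Bayes factor = 7 ÷ (1/1999) = 13993.

13993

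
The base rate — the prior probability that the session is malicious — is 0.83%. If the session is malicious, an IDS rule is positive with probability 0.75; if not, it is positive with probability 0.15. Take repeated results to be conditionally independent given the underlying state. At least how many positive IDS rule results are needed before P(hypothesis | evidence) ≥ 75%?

4

Prior odds: 0.0083 ÷ 0.9917 = 83/9917.
Likelihood ratio of a positive = 0.75/0.15 = 5.
Target odds: 0.75 ÷ 0.25 = 3.
Require 5ⁿ ≥ 3 ÷ (83/9917) = 29751/83.
5³ = 125 falls short of 29751/83 but 5⁴ = 625 reaches it, so n = 4.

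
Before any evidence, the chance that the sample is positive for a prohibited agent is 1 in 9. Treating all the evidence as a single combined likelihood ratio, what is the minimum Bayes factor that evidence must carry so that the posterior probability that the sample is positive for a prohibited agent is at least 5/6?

40

Prior odds = (1/9)/(8/9) = 0.125.
Target odds = (5/6)/(1/6) = 5.
Required Bayes factor = 5 ÷ 0.125 = 40.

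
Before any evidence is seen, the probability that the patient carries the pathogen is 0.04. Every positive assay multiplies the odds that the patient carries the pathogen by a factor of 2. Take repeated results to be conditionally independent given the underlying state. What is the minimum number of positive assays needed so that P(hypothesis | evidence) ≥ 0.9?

8

Prior odds = 0.04/0.96 = 1/24.
Likelihood ratio per positive assay = 2.
Target posterior odds = 0.9/0.1 = 9.
Require 2ⁿ ≥ 9 ÷ (1/24) = 216.
2⁷ = 128 falls short of 216 but 2⁸ = 256 reaches it, so n = 8.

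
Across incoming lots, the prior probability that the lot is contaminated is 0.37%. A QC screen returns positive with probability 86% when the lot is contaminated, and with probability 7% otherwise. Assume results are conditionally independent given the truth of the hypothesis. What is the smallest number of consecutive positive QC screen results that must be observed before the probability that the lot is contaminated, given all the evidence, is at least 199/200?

Prior odds: 0.0037 ÷ 0.9963 = 37/9963.
Likelihood ratio of a positive result = 0.86/0.07 = 86/7.
Target odds: 0.995 ÷ 0.005 = 199.
Need (37/9963) × (86/7)ⁿ ≥ 199, i.e. (86/7)ⁿ ≥ 1982637/37.
(86/7)⁴ = 54700816/2401 falls short of 1982637/37 but (86/7)⁵ ≈279899 reaches it, so n = 5.

5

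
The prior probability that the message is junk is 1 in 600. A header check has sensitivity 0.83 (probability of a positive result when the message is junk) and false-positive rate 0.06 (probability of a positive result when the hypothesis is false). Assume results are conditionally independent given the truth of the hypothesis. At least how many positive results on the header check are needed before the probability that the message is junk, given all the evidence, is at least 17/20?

4

Prior odds = (1/600)/(599/600) = 1/599.
Likelihood ratio of a positive result = 0.83/0.06 = 83/6.
Target posterior odds = 0.85/0.15 = 17/3.
Require (83/6)ⁿ ≥ 17/3 ÷ (1/599) = 10183/3.
(83/6)³ = 571787/216 falls short of 10183/3 but (83/6)⁴ = 47458321/1296 reaches it, so n = 4.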